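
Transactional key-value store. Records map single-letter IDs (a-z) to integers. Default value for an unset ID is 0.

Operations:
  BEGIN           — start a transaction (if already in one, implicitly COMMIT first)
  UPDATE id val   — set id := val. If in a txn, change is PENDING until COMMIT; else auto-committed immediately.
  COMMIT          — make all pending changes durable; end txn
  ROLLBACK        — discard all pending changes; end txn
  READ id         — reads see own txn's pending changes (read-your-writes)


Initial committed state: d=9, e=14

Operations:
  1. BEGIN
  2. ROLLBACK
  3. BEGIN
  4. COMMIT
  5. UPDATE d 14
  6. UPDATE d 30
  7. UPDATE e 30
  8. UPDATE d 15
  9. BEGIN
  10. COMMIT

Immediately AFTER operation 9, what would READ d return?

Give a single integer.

Answer: 15

Derivation:
Initial committed: {d=9, e=14}
Op 1: BEGIN: in_txn=True, pending={}
Op 2: ROLLBACK: discarded pending []; in_txn=False
Op 3: BEGIN: in_txn=True, pending={}
Op 4: COMMIT: merged [] into committed; committed now {d=9, e=14}
Op 5: UPDATE d=14 (auto-commit; committed d=14)
Op 6: UPDATE d=30 (auto-commit; committed d=30)
Op 7: UPDATE e=30 (auto-commit; committed e=30)
Op 8: UPDATE d=15 (auto-commit; committed d=15)
Op 9: BEGIN: in_txn=True, pending={}
After op 9: visible(d) = 15 (pending={}, committed={d=15, e=30})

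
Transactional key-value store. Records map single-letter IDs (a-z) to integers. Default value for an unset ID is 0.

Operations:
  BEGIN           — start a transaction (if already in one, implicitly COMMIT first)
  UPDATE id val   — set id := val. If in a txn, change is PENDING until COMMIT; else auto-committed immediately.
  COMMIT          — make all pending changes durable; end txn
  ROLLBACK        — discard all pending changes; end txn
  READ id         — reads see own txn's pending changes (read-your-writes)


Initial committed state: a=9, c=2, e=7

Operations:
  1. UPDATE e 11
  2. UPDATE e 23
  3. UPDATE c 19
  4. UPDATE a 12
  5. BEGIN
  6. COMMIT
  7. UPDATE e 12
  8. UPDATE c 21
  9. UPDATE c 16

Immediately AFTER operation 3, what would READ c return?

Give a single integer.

Answer: 19

Derivation:
Initial committed: {a=9, c=2, e=7}
Op 1: UPDATE e=11 (auto-commit; committed e=11)
Op 2: UPDATE e=23 (auto-commit; committed e=23)
Op 3: UPDATE c=19 (auto-commit; committed c=19)
After op 3: visible(c) = 19 (pending={}, committed={a=9, c=19, e=23})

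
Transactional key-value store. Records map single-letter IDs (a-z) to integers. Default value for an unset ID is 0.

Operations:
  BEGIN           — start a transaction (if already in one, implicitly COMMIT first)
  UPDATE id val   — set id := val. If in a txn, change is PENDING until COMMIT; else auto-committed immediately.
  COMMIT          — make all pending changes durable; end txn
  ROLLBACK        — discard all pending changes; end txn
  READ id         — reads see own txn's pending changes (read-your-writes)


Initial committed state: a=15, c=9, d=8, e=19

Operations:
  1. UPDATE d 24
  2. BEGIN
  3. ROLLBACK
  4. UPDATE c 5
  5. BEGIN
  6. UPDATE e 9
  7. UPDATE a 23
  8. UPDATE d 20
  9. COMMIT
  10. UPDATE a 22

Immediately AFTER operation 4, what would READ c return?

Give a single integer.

Initial committed: {a=15, c=9, d=8, e=19}
Op 1: UPDATE d=24 (auto-commit; committed d=24)
Op 2: BEGIN: in_txn=True, pending={}
Op 3: ROLLBACK: discarded pending []; in_txn=False
Op 4: UPDATE c=5 (auto-commit; committed c=5)
After op 4: visible(c) = 5 (pending={}, committed={a=15, c=5, d=24, e=19})

Answer: 5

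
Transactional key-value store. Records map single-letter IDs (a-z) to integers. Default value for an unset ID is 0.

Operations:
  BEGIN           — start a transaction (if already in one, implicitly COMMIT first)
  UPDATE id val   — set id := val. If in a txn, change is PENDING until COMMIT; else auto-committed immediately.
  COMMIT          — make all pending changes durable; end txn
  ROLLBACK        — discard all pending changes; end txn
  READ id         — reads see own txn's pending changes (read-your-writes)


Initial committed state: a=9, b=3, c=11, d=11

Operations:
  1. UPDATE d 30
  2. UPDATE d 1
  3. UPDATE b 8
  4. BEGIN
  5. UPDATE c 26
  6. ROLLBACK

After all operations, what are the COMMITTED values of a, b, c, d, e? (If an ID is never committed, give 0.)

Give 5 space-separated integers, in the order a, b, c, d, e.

Answer: 9 8 11 1 0

Derivation:
Initial committed: {a=9, b=3, c=11, d=11}
Op 1: UPDATE d=30 (auto-commit; committed d=30)
Op 2: UPDATE d=1 (auto-commit; committed d=1)
Op 3: UPDATE b=8 (auto-commit; committed b=8)
Op 4: BEGIN: in_txn=True, pending={}
Op 5: UPDATE c=26 (pending; pending now {c=26})
Op 6: ROLLBACK: discarded pending ['c']; in_txn=False
Final committed: {a=9, b=8, c=11, d=1}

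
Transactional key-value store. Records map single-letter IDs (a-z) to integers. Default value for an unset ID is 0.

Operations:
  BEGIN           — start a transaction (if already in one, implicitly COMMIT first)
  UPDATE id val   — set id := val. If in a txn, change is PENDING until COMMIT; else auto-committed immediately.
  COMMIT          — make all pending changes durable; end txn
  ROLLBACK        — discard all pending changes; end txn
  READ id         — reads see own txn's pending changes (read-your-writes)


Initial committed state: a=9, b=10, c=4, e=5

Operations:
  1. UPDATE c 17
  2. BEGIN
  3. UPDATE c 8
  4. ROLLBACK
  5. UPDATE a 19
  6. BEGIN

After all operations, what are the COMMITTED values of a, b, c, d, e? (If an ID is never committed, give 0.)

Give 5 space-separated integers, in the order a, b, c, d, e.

Answer: 19 10 17 0 5

Derivation:
Initial committed: {a=9, b=10, c=4, e=5}
Op 1: UPDATE c=17 (auto-commit; committed c=17)
Op 2: BEGIN: in_txn=True, pending={}
Op 3: UPDATE c=8 (pending; pending now {c=8})
Op 4: ROLLBACK: discarded pending ['c']; in_txn=False
Op 5: UPDATE a=19 (auto-commit; committed a=19)
Op 6: BEGIN: in_txn=True, pending={}
Final committed: {a=19, b=10, c=17, e=5}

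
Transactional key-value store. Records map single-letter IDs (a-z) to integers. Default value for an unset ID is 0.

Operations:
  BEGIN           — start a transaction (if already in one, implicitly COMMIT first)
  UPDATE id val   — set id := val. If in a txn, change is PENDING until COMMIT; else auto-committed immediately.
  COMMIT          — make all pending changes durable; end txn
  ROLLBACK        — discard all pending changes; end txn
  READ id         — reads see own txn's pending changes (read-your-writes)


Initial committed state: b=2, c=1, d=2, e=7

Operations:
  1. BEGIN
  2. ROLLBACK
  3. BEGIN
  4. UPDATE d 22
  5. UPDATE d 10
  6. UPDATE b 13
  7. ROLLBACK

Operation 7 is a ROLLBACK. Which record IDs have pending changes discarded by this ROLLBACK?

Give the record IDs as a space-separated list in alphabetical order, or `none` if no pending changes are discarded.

Answer: b d

Derivation:
Initial committed: {b=2, c=1, d=2, e=7}
Op 1: BEGIN: in_txn=True, pending={}
Op 2: ROLLBACK: discarded pending []; in_txn=False
Op 3: BEGIN: in_txn=True, pending={}
Op 4: UPDATE d=22 (pending; pending now {d=22})
Op 5: UPDATE d=10 (pending; pending now {d=10})
Op 6: UPDATE b=13 (pending; pending now {b=13, d=10})
Op 7: ROLLBACK: discarded pending ['b', 'd']; in_txn=False
ROLLBACK at op 7 discards: ['b', 'd']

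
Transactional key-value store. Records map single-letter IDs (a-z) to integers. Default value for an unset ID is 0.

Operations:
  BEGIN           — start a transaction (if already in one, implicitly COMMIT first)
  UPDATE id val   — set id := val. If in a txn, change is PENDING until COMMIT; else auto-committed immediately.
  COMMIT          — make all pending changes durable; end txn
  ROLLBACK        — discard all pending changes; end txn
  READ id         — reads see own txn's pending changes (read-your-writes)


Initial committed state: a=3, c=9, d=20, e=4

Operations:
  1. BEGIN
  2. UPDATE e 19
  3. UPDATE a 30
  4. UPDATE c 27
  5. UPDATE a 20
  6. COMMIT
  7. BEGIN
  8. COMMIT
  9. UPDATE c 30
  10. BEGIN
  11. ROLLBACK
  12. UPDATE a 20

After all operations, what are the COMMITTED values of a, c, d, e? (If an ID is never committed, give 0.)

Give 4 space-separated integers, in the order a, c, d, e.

Initial committed: {a=3, c=9, d=20, e=4}
Op 1: BEGIN: in_txn=True, pending={}
Op 2: UPDATE e=19 (pending; pending now {e=19})
Op 3: UPDATE a=30 (pending; pending now {a=30, e=19})
Op 4: UPDATE c=27 (pending; pending now {a=30, c=27, e=19})
Op 5: UPDATE a=20 (pending; pending now {a=20, c=27, e=19})
Op 6: COMMIT: merged ['a', 'c', 'e'] into committed; committed now {a=20, c=27, d=20, e=19}
Op 7: BEGIN: in_txn=True, pending={}
Op 8: COMMIT: merged [] into committed; committed now {a=20, c=27, d=20, e=19}
Op 9: UPDATE c=30 (auto-commit; committed c=30)
Op 10: BEGIN: in_txn=True, pending={}
Op 11: ROLLBACK: discarded pending []; in_txn=False
Op 12: UPDATE a=20 (auto-commit; committed a=20)
Final committed: {a=20, c=30, d=20, e=19}

Answer: 20 30 20 19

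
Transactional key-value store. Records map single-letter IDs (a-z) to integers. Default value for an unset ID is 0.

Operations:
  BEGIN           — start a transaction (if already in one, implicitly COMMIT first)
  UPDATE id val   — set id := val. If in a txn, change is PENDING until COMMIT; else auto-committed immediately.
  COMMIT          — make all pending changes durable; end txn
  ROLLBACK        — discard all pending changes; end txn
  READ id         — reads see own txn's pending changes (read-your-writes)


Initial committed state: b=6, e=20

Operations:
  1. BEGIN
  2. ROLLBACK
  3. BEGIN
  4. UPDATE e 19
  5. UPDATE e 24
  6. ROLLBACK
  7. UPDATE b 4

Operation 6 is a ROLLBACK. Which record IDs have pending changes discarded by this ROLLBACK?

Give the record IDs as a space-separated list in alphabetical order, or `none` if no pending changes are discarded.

Answer: e

Derivation:
Initial committed: {b=6, e=20}
Op 1: BEGIN: in_txn=True, pending={}
Op 2: ROLLBACK: discarded pending []; in_txn=False
Op 3: BEGIN: in_txn=True, pending={}
Op 4: UPDATE e=19 (pending; pending now {e=19})
Op 5: UPDATE e=24 (pending; pending now {e=24})
Op 6: ROLLBACK: discarded pending ['e']; in_txn=False
Op 7: UPDATE b=4 (auto-commit; committed b=4)
ROLLBACK at op 6 discards: ['e']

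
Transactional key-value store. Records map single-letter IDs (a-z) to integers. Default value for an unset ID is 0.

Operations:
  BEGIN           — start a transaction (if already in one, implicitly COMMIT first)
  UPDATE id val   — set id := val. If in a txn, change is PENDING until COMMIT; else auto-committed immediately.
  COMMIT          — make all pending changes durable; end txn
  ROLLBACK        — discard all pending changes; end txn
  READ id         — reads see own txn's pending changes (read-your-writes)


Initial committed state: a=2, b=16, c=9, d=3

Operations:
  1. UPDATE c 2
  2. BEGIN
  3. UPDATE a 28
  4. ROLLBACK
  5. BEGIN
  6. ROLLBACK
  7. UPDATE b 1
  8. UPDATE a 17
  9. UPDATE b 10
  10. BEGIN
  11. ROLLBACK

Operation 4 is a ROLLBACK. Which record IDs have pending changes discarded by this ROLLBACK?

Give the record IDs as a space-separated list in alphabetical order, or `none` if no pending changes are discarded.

Initial committed: {a=2, b=16, c=9, d=3}
Op 1: UPDATE c=2 (auto-commit; committed c=2)
Op 2: BEGIN: in_txn=True, pending={}
Op 3: UPDATE a=28 (pending; pending now {a=28})
Op 4: ROLLBACK: discarded pending ['a']; in_txn=False
Op 5: BEGIN: in_txn=True, pending={}
Op 6: ROLLBACK: discarded pending []; in_txn=False
Op 7: UPDATE b=1 (auto-commit; committed b=1)
Op 8: UPDATE a=17 (auto-commit; committed a=17)
Op 9: UPDATE b=10 (auto-commit; committed b=10)
Op 10: BEGIN: in_txn=True, pending={}
Op 11: ROLLBACK: discarded pending []; in_txn=False
ROLLBACK at op 4 discards: ['a']

Answer: a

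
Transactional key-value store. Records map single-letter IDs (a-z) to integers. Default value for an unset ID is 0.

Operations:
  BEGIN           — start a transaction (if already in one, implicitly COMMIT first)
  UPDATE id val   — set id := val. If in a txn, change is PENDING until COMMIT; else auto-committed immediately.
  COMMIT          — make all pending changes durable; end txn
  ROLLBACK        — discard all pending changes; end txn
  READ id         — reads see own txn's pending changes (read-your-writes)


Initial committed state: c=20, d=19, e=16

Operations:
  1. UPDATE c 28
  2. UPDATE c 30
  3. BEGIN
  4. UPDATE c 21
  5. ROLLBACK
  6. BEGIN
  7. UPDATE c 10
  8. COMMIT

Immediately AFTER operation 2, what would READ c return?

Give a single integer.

Answer: 30

Derivation:
Initial committed: {c=20, d=19, e=16}
Op 1: UPDATE c=28 (auto-commit; committed c=28)
Op 2: UPDATE c=30 (auto-commit; committed c=30)
After op 2: visible(c) = 30 (pending={}, committed={c=30, d=19, e=16})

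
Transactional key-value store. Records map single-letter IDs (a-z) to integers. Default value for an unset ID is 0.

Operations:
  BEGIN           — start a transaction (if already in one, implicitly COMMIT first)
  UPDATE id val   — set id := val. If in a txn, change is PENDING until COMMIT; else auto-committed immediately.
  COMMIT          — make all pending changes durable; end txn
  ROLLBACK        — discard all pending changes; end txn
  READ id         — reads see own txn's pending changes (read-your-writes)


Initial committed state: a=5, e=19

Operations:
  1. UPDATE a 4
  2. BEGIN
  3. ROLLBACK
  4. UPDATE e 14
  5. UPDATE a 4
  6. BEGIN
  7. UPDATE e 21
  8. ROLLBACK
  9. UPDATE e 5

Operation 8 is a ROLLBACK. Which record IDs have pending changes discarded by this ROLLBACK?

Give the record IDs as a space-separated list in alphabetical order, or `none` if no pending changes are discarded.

Initial committed: {a=5, e=19}
Op 1: UPDATE a=4 (auto-commit; committed a=4)
Op 2: BEGIN: in_txn=True, pending={}
Op 3: ROLLBACK: discarded pending []; in_txn=False
Op 4: UPDATE e=14 (auto-commit; committed e=14)
Op 5: UPDATE a=4 (auto-commit; committed a=4)
Op 6: BEGIN: in_txn=True, pending={}
Op 7: UPDATE e=21 (pending; pending now {e=21})
Op 8: ROLLBACK: discarded pending ['e']; in_txn=False
Op 9: UPDATE e=5 (auto-commit; committed e=5)
ROLLBACK at op 8 discards: ['e']

Answer: e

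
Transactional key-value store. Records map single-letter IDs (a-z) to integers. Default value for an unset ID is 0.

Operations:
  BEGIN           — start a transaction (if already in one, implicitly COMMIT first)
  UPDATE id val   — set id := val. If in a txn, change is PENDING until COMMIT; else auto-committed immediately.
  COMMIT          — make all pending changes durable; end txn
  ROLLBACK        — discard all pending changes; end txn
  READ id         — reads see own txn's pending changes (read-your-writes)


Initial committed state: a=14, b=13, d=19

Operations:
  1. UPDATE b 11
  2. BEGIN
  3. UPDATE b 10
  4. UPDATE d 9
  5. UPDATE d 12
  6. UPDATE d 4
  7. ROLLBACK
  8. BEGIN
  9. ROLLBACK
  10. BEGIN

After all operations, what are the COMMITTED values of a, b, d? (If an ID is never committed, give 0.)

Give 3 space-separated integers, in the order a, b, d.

Answer: 14 11 19

Derivation:
Initial committed: {a=14, b=13, d=19}
Op 1: UPDATE b=11 (auto-commit; committed b=11)
Op 2: BEGIN: in_txn=True, pending={}
Op 3: UPDATE b=10 (pending; pending now {b=10})
Op 4: UPDATE d=9 (pending; pending now {b=10, d=9})
Op 5: UPDATE d=12 (pending; pending now {b=10, d=12})
Op 6: UPDATE d=4 (pending; pending now {b=10, d=4})
Op 7: ROLLBACK: discarded pending ['b', 'd']; in_txn=False
Op 8: BEGIN: in_txn=True, pending={}
Op 9: ROLLBACK: discarded pending []; in_txn=False
Op 10: BEGIN: in_txn=True, pending={}
Final committed: {a=14, b=11, d=19}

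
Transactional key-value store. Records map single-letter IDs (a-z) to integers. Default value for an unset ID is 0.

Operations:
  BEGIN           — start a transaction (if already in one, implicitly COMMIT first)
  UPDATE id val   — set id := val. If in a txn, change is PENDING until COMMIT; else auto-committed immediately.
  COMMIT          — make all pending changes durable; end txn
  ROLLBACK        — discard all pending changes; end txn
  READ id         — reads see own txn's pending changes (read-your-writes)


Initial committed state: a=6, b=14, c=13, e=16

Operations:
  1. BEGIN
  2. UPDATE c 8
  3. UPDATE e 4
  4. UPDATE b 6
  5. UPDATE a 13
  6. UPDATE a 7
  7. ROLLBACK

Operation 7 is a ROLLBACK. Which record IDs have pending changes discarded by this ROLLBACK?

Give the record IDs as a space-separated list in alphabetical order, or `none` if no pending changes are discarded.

Initial committed: {a=6, b=14, c=13, e=16}
Op 1: BEGIN: in_txn=True, pending={}
Op 2: UPDATE c=8 (pending; pending now {c=8})
Op 3: UPDATE e=4 (pending; pending now {c=8, e=4})
Op 4: UPDATE b=6 (pending; pending now {b=6, c=8, e=4})
Op 5: UPDATE a=13 (pending; pending now {a=13, b=6, c=8, e=4})
Op 6: UPDATE a=7 (pending; pending now {a=7, b=6, c=8, e=4})
Op 7: ROLLBACK: discarded pending ['a', 'b', 'c', 'e']; in_txn=False
ROLLBACK at op 7 discards: ['a', 'b', 'c', 'e']

Answer: a b c e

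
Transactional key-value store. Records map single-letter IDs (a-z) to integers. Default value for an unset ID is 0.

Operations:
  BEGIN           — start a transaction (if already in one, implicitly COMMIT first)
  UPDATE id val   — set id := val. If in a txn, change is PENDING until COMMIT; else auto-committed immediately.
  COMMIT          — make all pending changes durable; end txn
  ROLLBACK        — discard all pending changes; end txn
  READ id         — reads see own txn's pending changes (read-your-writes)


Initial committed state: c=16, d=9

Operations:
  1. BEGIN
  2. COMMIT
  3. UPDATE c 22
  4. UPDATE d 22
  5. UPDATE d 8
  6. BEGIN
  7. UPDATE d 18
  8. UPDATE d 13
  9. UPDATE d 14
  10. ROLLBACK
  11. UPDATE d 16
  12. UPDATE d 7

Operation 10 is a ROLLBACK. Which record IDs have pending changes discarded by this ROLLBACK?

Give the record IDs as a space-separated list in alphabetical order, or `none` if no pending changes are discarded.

Initial committed: {c=16, d=9}
Op 1: BEGIN: in_txn=True, pending={}
Op 2: COMMIT: merged [] into committed; committed now {c=16, d=9}
Op 3: UPDATE c=22 (auto-commit; committed c=22)
Op 4: UPDATE d=22 (auto-commit; committed d=22)
Op 5: UPDATE d=8 (auto-commit; committed d=8)
Op 6: BEGIN: in_txn=True, pending={}
Op 7: UPDATE d=18 (pending; pending now {d=18})
Op 8: UPDATE d=13 (pending; pending now {d=13})
Op 9: UPDATE d=14 (pending; pending now {d=14})
Op 10: ROLLBACK: discarded pending ['d']; in_txn=False
Op 11: UPDATE d=16 (auto-commit; committed d=16)
Op 12: UPDATE d=7 (auto-commit; committed d=7)
ROLLBACK at op 10 discards: ['d']

Answer: d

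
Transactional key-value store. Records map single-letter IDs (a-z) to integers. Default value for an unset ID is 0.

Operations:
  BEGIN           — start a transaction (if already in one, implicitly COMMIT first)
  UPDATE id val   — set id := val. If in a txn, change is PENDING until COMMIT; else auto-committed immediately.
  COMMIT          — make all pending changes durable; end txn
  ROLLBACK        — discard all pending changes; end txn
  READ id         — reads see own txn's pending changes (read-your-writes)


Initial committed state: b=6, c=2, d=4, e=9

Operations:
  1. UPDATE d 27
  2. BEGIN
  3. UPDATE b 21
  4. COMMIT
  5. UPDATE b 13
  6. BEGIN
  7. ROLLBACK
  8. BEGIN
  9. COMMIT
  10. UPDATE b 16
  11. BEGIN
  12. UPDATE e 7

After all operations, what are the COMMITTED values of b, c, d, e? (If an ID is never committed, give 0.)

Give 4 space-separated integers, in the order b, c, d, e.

Answer: 16 2 27 9

Derivation:
Initial committed: {b=6, c=2, d=4, e=9}
Op 1: UPDATE d=27 (auto-commit; committed d=27)
Op 2: BEGIN: in_txn=True, pending={}
Op 3: UPDATE b=21 (pending; pending now {b=21})
Op 4: COMMIT: merged ['b'] into committed; committed now {b=21, c=2, d=27, e=9}
Op 5: UPDATE b=13 (auto-commit; committed b=13)
Op 6: BEGIN: in_txn=True, pending={}
Op 7: ROLLBACK: discarded pending []; in_txn=False
Op 8: BEGIN: in_txn=True, pending={}
Op 9: COMMIT: merged [] into committed; committed now {b=13, c=2, d=27, e=9}
Op 10: UPDATE b=16 (auto-commit; committed b=16)
Op 11: BEGIN: in_txn=True, pending={}
Op 12: UPDATE e=7 (pending; pending now {e=7})
Final committed: {b=16, c=2, d=27, e=9}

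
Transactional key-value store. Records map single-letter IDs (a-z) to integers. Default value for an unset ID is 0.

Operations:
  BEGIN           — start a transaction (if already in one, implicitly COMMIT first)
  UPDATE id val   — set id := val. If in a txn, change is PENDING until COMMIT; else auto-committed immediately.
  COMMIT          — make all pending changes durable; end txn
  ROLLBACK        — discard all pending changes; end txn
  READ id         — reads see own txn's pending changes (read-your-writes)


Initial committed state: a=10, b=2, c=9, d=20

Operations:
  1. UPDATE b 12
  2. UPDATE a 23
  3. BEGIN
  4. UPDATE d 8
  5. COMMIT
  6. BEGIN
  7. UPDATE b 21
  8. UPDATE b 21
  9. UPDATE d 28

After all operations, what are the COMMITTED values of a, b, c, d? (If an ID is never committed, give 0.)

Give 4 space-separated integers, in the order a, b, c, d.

Answer: 23 12 9 8

Derivation:
Initial committed: {a=10, b=2, c=9, d=20}
Op 1: UPDATE b=12 (auto-commit; committed b=12)
Op 2: UPDATE a=23 (auto-commit; committed a=23)
Op 3: BEGIN: in_txn=True, pending={}
Op 4: UPDATE d=8 (pending; pending now {d=8})
Op 5: COMMIT: merged ['d'] into committed; committed now {a=23, b=12, c=9, d=8}
Op 6: BEGIN: in_txn=True, pending={}
Op 7: UPDATE b=21 (pending; pending now {b=21})
Op 8: UPDATE b=21 (pending; pending now {b=21})
Op 9: UPDATE d=28 (pending; pending now {b=21, d=28})
Final committed: {a=23, b=12, c=9, d=8}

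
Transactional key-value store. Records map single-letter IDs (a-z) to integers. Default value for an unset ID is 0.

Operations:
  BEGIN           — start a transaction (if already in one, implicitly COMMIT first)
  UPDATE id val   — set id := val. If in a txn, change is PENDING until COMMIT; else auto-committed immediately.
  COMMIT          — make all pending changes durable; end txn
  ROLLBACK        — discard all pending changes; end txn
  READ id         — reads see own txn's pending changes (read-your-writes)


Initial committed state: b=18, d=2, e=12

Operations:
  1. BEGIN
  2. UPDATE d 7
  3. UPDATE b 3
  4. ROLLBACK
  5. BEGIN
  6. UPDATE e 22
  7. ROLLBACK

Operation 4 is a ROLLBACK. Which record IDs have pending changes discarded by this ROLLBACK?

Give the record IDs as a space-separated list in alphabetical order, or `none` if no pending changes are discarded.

Answer: b d

Derivation:
Initial committed: {b=18, d=2, e=12}
Op 1: BEGIN: in_txn=True, pending={}
Op 2: UPDATE d=7 (pending; pending now {d=7})
Op 3: UPDATE b=3 (pending; pending now {b=3, d=7})
Op 4: ROLLBACK: discarded pending ['b', 'd']; in_txn=False
Op 5: BEGIN: in_txn=True, pending={}
Op 6: UPDATE e=22 (pending; pending now {e=22})
Op 7: ROLLBACK: discarded pending ['e']; in_txn=False
ROLLBACK at op 4 discards: ['b', 'd']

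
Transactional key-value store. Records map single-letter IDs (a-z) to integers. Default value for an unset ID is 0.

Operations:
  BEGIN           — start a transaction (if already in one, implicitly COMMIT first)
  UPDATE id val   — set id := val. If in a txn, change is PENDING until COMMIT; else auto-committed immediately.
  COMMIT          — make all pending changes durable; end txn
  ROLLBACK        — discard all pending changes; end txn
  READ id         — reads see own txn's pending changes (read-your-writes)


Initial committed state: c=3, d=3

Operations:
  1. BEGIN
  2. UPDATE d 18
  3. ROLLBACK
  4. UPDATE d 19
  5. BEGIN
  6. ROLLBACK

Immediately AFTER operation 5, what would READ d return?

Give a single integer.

Initial committed: {c=3, d=3}
Op 1: BEGIN: in_txn=True, pending={}
Op 2: UPDATE d=18 (pending; pending now {d=18})
Op 3: ROLLBACK: discarded pending ['d']; in_txn=False
Op 4: UPDATE d=19 (auto-commit; committed d=19)
Op 5: BEGIN: in_txn=True, pending={}
After op 5: visible(d) = 19 (pending={}, committed={c=3, d=19})

Answer: 19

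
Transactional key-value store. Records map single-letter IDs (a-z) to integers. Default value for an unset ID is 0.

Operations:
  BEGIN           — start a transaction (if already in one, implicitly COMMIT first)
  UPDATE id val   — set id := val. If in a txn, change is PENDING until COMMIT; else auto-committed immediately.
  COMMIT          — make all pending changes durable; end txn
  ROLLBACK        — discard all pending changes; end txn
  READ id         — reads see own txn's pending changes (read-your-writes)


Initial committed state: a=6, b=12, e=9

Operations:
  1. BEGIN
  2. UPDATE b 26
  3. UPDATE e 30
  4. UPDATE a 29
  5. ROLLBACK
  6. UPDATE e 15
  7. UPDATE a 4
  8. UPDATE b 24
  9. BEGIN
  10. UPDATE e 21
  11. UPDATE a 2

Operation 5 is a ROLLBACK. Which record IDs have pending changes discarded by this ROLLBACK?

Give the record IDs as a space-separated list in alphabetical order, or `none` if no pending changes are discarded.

Answer: a b e

Derivation:
Initial committed: {a=6, b=12, e=9}
Op 1: BEGIN: in_txn=True, pending={}
Op 2: UPDATE b=26 (pending; pending now {b=26})
Op 3: UPDATE e=30 (pending; pending now {b=26, e=30})
Op 4: UPDATE a=29 (pending; pending now {a=29, b=26, e=30})
Op 5: ROLLBACK: discarded pending ['a', 'b', 'e']; in_txn=False
Op 6: UPDATE e=15 (auto-commit; committed e=15)
Op 7: UPDATE a=4 (auto-commit; committed a=4)
Op 8: UPDATE b=24 (auto-commit; committed b=24)
Op 9: BEGIN: in_txn=True, pending={}
Op 10: UPDATE e=21 (pending; pending now {e=21})
Op 11: UPDATE a=2 (pending; pending now {a=2, e=21})
ROLLBACK at op 5 discards: ['a', 'b', 'e']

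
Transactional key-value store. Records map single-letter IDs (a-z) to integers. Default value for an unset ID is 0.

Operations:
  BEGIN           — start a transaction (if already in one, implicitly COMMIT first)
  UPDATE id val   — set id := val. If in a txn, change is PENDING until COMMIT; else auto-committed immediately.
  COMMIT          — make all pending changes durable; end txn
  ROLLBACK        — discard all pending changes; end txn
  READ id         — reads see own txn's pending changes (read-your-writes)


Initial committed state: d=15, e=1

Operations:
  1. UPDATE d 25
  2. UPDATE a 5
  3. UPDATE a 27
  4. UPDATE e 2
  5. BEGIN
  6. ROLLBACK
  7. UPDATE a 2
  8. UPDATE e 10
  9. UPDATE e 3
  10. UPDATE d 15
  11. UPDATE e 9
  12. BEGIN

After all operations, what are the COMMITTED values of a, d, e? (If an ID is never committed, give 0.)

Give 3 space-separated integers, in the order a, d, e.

Answer: 2 15 9

Derivation:
Initial committed: {d=15, e=1}
Op 1: UPDATE d=25 (auto-commit; committed d=25)
Op 2: UPDATE a=5 (auto-commit; committed a=5)
Op 3: UPDATE a=27 (auto-commit; committed a=27)
Op 4: UPDATE e=2 (auto-commit; committed e=2)
Op 5: BEGIN: in_txn=True, pending={}
Op 6: ROLLBACK: discarded pending []; in_txn=False
Op 7: UPDATE a=2 (auto-commit; committed a=2)
Op 8: UPDATE e=10 (auto-commit; committed e=10)
Op 9: UPDATE e=3 (auto-commit; committed e=3)
Op 10: UPDATE d=15 (auto-commit; committed d=15)
Op 11: UPDATE e=9 (auto-commit; committed e=9)
Op 12: BEGIN: in_txn=True, pending={}
Final committed: {a=2, d=15, e=9}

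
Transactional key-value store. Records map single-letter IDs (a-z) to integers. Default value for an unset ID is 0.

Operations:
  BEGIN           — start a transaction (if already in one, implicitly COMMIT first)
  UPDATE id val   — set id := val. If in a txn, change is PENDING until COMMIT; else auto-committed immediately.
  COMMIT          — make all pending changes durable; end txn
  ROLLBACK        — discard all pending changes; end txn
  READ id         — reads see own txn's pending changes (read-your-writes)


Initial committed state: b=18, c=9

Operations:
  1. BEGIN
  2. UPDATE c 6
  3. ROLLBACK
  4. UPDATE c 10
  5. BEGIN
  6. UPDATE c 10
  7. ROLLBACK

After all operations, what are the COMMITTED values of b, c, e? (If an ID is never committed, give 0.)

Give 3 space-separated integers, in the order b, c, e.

Answer: 18 10 0

Derivation:
Initial committed: {b=18, c=9}
Op 1: BEGIN: in_txn=True, pending={}
Op 2: UPDATE c=6 (pending; pending now {c=6})
Op 3: ROLLBACK: discarded pending ['c']; in_txn=False
Op 4: UPDATE c=10 (auto-commit; committed c=10)
Op 5: BEGIN: in_txn=True, pending={}
Op 6: UPDATE c=10 (pending; pending now {c=10})
Op 7: ROLLBACK: discarded pending ['c']; in_txn=False
Final committed: {b=18, c=10}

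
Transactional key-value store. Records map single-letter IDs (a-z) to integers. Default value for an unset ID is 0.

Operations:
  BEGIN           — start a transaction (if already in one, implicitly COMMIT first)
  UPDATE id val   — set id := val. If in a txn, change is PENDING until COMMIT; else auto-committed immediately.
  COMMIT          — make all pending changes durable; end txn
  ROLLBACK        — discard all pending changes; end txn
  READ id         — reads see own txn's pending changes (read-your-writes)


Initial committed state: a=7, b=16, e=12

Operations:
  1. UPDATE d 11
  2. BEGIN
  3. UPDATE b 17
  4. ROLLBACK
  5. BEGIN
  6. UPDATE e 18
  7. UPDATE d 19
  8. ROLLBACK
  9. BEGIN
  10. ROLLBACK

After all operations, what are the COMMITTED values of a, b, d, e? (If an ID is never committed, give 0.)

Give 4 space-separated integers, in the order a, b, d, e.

Answer: 7 16 11 12

Derivation:
Initial committed: {a=7, b=16, e=12}
Op 1: UPDATE d=11 (auto-commit; committed d=11)
Op 2: BEGIN: in_txn=True, pending={}
Op 3: UPDATE b=17 (pending; pending now {b=17})
Op 4: ROLLBACK: discarded pending ['b']; in_txn=False
Op 5: BEGIN: in_txn=True, pending={}
Op 6: UPDATE e=18 (pending; pending now {e=18})
Op 7: UPDATE d=19 (pending; pending now {d=19, e=18})
Op 8: ROLLBACK: discarded pending ['d', 'e']; in_txn=False
Op 9: BEGIN: in_txn=True, pending={}
Op 10: ROLLBACK: discarded pending []; in_txn=False
Final committed: {a=7, b=16, d=11, e=12}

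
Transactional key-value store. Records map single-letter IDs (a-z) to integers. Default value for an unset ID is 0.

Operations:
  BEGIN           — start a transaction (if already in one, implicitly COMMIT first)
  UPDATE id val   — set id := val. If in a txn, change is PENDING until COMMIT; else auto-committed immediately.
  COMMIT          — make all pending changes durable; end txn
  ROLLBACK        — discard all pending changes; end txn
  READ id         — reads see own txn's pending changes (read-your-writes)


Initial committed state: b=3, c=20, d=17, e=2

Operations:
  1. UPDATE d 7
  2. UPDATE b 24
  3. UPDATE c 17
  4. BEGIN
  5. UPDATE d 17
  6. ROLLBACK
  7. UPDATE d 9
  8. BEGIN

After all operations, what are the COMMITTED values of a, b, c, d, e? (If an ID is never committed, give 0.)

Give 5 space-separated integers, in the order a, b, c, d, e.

Initial committed: {b=3, c=20, d=17, e=2}
Op 1: UPDATE d=7 (auto-commit; committed d=7)
Op 2: UPDATE b=24 (auto-commit; committed b=24)
Op 3: UPDATE c=17 (auto-commit; committed c=17)
Op 4: BEGIN: in_txn=True, pending={}
Op 5: UPDATE d=17 (pending; pending now {d=17})
Op 6: ROLLBACK: discarded pending ['d']; in_txn=False
Op 7: UPDATE d=9 (auto-commit; committed d=9)
Op 8: BEGIN: in_txn=True, pending={}
Final committed: {b=24, c=17, d=9, e=2}

Answer: 0 24 17 9 2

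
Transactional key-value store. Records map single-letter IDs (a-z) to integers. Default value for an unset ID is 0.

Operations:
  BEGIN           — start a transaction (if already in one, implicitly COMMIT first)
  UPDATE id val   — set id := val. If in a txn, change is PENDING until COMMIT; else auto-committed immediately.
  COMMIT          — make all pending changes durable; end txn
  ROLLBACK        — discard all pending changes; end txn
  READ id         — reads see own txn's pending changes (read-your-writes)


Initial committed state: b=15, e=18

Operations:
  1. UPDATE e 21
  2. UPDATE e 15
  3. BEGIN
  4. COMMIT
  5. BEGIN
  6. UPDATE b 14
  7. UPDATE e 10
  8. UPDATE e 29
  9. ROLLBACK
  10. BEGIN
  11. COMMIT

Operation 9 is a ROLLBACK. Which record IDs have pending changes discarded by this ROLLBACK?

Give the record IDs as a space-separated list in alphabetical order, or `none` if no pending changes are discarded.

Initial committed: {b=15, e=18}
Op 1: UPDATE e=21 (auto-commit; committed e=21)
Op 2: UPDATE e=15 (auto-commit; committed e=15)
Op 3: BEGIN: in_txn=True, pending={}
Op 4: COMMIT: merged [] into committed; committed now {b=15, e=15}
Op 5: BEGIN: in_txn=True, pending={}
Op 6: UPDATE b=14 (pending; pending now {b=14})
Op 7: UPDATE e=10 (pending; pending now {b=14, e=10})
Op 8: UPDATE e=29 (pending; pending now {b=14, e=29})
Op 9: ROLLBACK: discarded pending ['b', 'e']; in_txn=False
Op 10: BEGIN: in_txn=True, pending={}
Op 11: COMMIT: merged [] into committed; committed now {b=15, e=15}
ROLLBACK at op 9 discards: ['b', 'e']

Answer: b e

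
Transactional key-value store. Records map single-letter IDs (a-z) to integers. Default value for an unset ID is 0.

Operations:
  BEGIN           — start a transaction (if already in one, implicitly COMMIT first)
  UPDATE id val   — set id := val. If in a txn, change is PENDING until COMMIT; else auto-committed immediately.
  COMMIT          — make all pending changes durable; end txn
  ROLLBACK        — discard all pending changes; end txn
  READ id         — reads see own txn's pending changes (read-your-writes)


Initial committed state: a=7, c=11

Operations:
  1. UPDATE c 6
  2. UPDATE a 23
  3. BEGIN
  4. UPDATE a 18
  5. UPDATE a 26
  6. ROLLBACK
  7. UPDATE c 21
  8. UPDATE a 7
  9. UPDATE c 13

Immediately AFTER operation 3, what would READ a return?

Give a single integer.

Answer: 23

Derivation:
Initial committed: {a=7, c=11}
Op 1: UPDATE c=6 (auto-commit; committed c=6)
Op 2: UPDATE a=23 (auto-commit; committed a=23)
Op 3: BEGIN: in_txn=True, pending={}
After op 3: visible(a) = 23 (pending={}, committed={a=23, c=6})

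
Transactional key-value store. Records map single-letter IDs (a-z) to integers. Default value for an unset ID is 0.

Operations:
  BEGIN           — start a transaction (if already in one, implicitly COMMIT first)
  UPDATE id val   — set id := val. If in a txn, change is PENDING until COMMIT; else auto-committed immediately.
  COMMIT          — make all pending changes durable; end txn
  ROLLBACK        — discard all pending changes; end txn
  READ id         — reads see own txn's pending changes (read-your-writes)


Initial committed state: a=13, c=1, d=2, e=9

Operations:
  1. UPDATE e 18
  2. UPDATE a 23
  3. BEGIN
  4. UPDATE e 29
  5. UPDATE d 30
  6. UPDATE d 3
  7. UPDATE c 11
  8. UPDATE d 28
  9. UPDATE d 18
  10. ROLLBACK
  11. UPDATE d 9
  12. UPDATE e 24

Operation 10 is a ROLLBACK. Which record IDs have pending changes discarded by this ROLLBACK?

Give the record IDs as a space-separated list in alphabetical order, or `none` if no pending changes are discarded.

Answer: c d e

Derivation:
Initial committed: {a=13, c=1, d=2, e=9}
Op 1: UPDATE e=18 (auto-commit; committed e=18)
Op 2: UPDATE a=23 (auto-commit; committed a=23)
Op 3: BEGIN: in_txn=True, pending={}
Op 4: UPDATE e=29 (pending; pending now {e=29})
Op 5: UPDATE d=30 (pending; pending now {d=30, e=29})
Op 6: UPDATE d=3 (pending; pending now {d=3, e=29})
Op 7: UPDATE c=11 (pending; pending now {c=11, d=3, e=29})
Op 8: UPDATE d=28 (pending; pending now {c=11, d=28, e=29})
Op 9: UPDATE d=18 (pending; pending now {c=11, d=18, e=29})
Op 10: ROLLBACK: discarded pending ['c', 'd', 'e']; in_txn=False
Op 11: UPDATE d=9 (auto-commit; committed d=9)
Op 12: UPDATE e=24 (auto-commit; committed e=24)
ROLLBACK at op 10 discards: ['c', 'd', 'e']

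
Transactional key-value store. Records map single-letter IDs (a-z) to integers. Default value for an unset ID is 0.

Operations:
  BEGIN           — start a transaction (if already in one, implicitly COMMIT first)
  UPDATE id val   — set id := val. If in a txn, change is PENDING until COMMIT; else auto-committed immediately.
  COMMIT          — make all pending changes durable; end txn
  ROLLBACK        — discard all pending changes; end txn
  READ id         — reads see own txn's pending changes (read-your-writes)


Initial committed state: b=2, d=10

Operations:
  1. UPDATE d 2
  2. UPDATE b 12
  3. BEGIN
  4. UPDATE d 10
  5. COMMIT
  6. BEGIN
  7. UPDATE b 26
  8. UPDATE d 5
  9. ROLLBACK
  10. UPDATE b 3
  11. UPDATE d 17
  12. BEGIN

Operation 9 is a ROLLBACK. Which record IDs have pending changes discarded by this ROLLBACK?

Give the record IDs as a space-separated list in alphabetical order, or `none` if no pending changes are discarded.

Answer: b d

Derivation:
Initial committed: {b=2, d=10}
Op 1: UPDATE d=2 (auto-commit; committed d=2)
Op 2: UPDATE b=12 (auto-commit; committed b=12)
Op 3: BEGIN: in_txn=True, pending={}
Op 4: UPDATE d=10 (pending; pending now {d=10})
Op 5: COMMIT: merged ['d'] into committed; committed now {b=12, d=10}
Op 6: BEGIN: in_txn=True, pending={}
Op 7: UPDATE b=26 (pending; pending now {b=26})
Op 8: UPDATE d=5 (pending; pending now {b=26, d=5})
Op 9: ROLLBACK: discarded pending ['b', 'd']; in_txn=False
Op 10: UPDATE b=3 (auto-commit; committed b=3)
Op 11: UPDATE d=17 (auto-commit; committed d=17)
Op 12: BEGIN: in_txn=True, pending={}
ROLLBACK at op 9 discards: ['b', 'd']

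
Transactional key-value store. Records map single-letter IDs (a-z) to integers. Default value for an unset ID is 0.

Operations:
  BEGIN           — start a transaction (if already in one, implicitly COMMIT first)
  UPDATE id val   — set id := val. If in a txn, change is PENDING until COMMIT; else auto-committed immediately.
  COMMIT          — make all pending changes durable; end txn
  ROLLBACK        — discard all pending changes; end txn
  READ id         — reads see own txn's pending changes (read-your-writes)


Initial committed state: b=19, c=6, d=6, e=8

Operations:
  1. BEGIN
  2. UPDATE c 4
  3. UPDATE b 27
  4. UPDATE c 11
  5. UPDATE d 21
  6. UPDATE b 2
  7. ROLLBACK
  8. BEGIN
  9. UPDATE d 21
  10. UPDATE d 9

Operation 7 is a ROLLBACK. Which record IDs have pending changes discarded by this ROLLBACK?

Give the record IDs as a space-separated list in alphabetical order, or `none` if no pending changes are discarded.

Answer: b c d

Derivation:
Initial committed: {b=19, c=6, d=6, e=8}
Op 1: BEGIN: in_txn=True, pending={}
Op 2: UPDATE c=4 (pending; pending now {c=4})
Op 3: UPDATE b=27 (pending; pending now {b=27, c=4})
Op 4: UPDATE c=11 (pending; pending now {b=27, c=11})
Op 5: UPDATE d=21 (pending; pending now {b=27, c=11, d=21})
Op 6: UPDATE b=2 (pending; pending now {b=2, c=11, d=21})
Op 7: ROLLBACK: discarded pending ['b', 'c', 'd']; in_txn=False
Op 8: BEGIN: in_txn=True, pending={}
Op 9: UPDATE d=21 (pending; pending now {d=21})
Op 10: UPDATE d=9 (pending; pending now {d=9})
ROLLBACK at op 7 discards: ['b', 'c', 'd']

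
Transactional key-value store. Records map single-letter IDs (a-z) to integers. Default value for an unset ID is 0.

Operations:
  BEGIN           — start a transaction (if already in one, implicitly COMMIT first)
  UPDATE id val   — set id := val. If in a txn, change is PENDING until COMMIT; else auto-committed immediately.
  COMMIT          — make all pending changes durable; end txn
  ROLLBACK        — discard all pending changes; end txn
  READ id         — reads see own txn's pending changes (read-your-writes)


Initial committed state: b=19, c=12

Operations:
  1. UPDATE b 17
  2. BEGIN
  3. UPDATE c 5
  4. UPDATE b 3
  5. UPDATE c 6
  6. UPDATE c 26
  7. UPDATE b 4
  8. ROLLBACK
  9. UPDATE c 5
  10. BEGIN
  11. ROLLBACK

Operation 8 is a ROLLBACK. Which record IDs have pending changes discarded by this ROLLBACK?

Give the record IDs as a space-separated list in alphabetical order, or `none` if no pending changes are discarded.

Answer: b c

Derivation:
Initial committed: {b=19, c=12}
Op 1: UPDATE b=17 (auto-commit; committed b=17)
Op 2: BEGIN: in_txn=True, pending={}
Op 3: UPDATE c=5 (pending; pending now {c=5})
Op 4: UPDATE b=3 (pending; pending now {b=3, c=5})
Op 5: UPDATE c=6 (pending; pending now {b=3, c=6})
Op 6: UPDATE c=26 (pending; pending now {b=3, c=26})
Op 7: UPDATE b=4 (pending; pending now {b=4, c=26})
Op 8: ROLLBACK: discarded pending ['b', 'c']; in_txn=False
Op 9: UPDATE c=5 (auto-commit; committed c=5)
Op 10: BEGIN: in_txn=True, pending={}
Op 11: ROLLBACK: discarded pending []; in_txn=False
ROLLBACK at op 8 discards: ['b', 'c']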